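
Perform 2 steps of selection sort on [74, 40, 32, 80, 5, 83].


Initial: [74, 40, 32, 80, 5, 83]
Step 1: min=5 at 4
  Swap: [5, 40, 32, 80, 74, 83]
Step 2: min=32 at 2
  Swap: [5, 32, 40, 80, 74, 83]

After 2 steps: [5, 32, 40, 80, 74, 83]


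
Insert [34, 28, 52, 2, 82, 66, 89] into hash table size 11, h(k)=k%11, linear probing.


Insert 34: h=1 -> slot 1
Insert 28: h=6 -> slot 6
Insert 52: h=8 -> slot 8
Insert 2: h=2 -> slot 2
Insert 82: h=5 -> slot 5
Insert 66: h=0 -> slot 0
Insert 89: h=1, 2 probes -> slot 3

Table: [66, 34, 2, 89, None, 82, 28, None, 52, None, None]


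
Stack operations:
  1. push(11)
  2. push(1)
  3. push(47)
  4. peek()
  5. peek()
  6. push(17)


push(11) -> [11]
push(1) -> [11, 1]
push(47) -> [11, 1, 47]
peek()->47
peek()->47
push(17) -> [11, 1, 47, 17]

Final stack: [11, 1, 47, 17]


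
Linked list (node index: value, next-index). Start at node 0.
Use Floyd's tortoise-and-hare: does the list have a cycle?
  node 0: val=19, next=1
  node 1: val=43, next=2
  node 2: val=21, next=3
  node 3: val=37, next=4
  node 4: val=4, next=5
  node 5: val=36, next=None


Floyd's tortoise (slow, +1) and hare (fast, +2):
  init: slow=0, fast=0
  step 1: slow=1, fast=2
  step 2: slow=2, fast=4
  step 3: fast 4->5->None, no cycle

Cycle: no


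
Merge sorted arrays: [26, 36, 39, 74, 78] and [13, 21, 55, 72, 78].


Take 13 from B
Take 21 from B
Take 26 from A
Take 36 from A
Take 39 from A
Take 55 from B
Take 72 from B
Take 74 from A
Take 78 from A

Merged: [13, 21, 26, 36, 39, 55, 72, 74, 78, 78]


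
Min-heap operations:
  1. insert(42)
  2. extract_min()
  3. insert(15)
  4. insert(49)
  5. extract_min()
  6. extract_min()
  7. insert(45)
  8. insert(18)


insert(42) -> [42]
extract_min()->42, []
insert(15) -> [15]
insert(49) -> [15, 49]
extract_min()->15, [49]
extract_min()->49, []
insert(45) -> [45]
insert(18) -> [18, 45]

Final heap: [18, 45]


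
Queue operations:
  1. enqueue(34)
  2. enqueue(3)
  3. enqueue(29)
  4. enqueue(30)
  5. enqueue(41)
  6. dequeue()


enqueue(34) -> [34]
enqueue(3) -> [34, 3]
enqueue(29) -> [34, 3, 29]
enqueue(30) -> [34, 3, 29, 30]
enqueue(41) -> [34, 3, 29, 30, 41]
dequeue()->34, [3, 29, 30, 41]

Final queue: [3, 29, 30, 41]


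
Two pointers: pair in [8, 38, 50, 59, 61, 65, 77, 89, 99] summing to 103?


lo=0(8)+hi=8(99)=107
lo=0(8)+hi=7(89)=97
lo=1(38)+hi=7(89)=127
lo=1(38)+hi=6(77)=115
lo=1(38)+hi=5(65)=103

Yes: 38+65=103


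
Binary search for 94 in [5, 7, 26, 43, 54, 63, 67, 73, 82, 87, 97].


Step 1: lo=0, hi=10, mid=5, val=63
Step 2: lo=6, hi=10, mid=8, val=82
Step 3: lo=9, hi=10, mid=9, val=87
Step 4: lo=10, hi=10, mid=10, val=97

Not found


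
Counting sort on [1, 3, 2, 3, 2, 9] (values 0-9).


Input: [1, 3, 2, 3, 2, 9]
Counts: [0, 1, 2, 2, 0, 0, 0, 0, 0, 1]

Sorted: [1, 2, 2, 3, 3, 9]


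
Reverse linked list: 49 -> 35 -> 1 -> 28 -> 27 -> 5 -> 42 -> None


Step 1: curr=49, set curr.next=prev(None) | reversed so far: 49
Step 2: curr=35, set curr.next=prev(49) | reversed so far: 35 -> 49
Step 3: curr=1, set curr.next=prev(35) | reversed so far: 1 -> 35 -> 49
Step 4: curr=28, set curr.next=prev(1) | reversed so far: 28 -> 1 -> 35 -> 49
Step 5: curr=27, set curr.next=prev(28) | reversed so far: 27 -> 28 -> 1 -> 35 -> 49
Step 6: curr=5, set curr.next=prev(27) | reversed so far: 5 -> 27 -> 28 -> 1 -> 35 -> 49
Step 7: curr=42, set curr.next=prev(5) | reversed so far: 42 -> 5 -> 27 -> 28 -> 1 -> 35 -> 49

42 -> 5 -> 27 -> 28 -> 1 -> 35 -> 49 -> None


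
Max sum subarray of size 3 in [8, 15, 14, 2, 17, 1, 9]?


[0:3]: 37
[1:4]: 31
[2:5]: 33
[3:6]: 20
[4:7]: 27

Max: 37 at [0:3]


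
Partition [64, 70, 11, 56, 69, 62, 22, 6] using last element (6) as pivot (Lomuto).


Pivot: 6
Place pivot at 0: [6, 70, 11, 56, 69, 62, 22, 64]

Partitioned: [6, 70, 11, 56, 69, 62, 22, 64]


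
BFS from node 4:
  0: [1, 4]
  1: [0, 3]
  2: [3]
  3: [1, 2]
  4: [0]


Visit 4, enqueue [0]
Visit 0, enqueue [1]
Visit 1, enqueue [3]
Visit 3, enqueue [2]
Visit 2, enqueue []

BFS order: [4, 0, 1, 3, 2]


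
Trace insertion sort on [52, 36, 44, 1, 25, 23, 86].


Initial: [52, 36, 44, 1, 25, 23, 86]
Insert 36: [36, 52, 44, 1, 25, 23, 86]
Insert 44: [36, 44, 52, 1, 25, 23, 86]
Insert 1: [1, 36, 44, 52, 25, 23, 86]
Insert 25: [1, 25, 36, 44, 52, 23, 86]
Insert 23: [1, 23, 25, 36, 44, 52, 86]
Insert 86: [1, 23, 25, 36, 44, 52, 86]

Sorted: [1, 23, 25, 36, 44, 52, 86]


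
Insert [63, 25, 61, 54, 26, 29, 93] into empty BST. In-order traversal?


Insert 63: root
Insert 25: L from 63
Insert 61: L from 63 -> R from 25
Insert 54: L from 63 -> R from 25 -> L from 61
Insert 26: L from 63 -> R from 25 -> L from 61 -> L from 54
Insert 29: L from 63 -> R from 25 -> L from 61 -> L from 54 -> R from 26
Insert 93: R from 63

In-order: [25, 26, 29, 54, 61, 63, 93]


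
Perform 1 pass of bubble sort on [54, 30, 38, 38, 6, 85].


Initial: [54, 30, 38, 38, 6, 85]
Pass 1: [30, 38, 38, 6, 54, 85] (4 swaps)

After 1 pass: [30, 38, 38, 6, 54, 85]


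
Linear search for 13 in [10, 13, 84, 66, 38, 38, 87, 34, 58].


i=0: 10!=13
i=1: 13==13 found!

Found at 1, 2 comps


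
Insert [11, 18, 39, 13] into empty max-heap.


Insert 11: [11]
Insert 18: [18, 11]
Insert 39: [39, 11, 18]
Insert 13: [39, 13, 18, 11]

Final heap: [39, 13, 18, 11]


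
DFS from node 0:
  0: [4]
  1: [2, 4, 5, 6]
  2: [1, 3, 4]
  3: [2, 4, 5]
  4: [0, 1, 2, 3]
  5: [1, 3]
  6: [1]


Visit 0, push [4]
Visit 4, push [3, 2, 1]
Visit 1, push [6, 5, 2]
Visit 2, push [3]
Visit 3, push [5]
Visit 5, push []
Visit 6, push []

DFS order: [0, 4, 1, 2, 3, 5, 6]


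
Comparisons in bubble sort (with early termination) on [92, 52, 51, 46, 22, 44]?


Algorithm: bubble sort (with early termination)
Input: [92, 52, 51, 46, 22, 44]
Sorted: [22, 44, 46, 51, 52, 92]

15


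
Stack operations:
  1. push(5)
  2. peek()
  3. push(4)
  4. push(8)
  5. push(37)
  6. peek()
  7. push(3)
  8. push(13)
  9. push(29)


push(5) -> [5]
peek()->5
push(4) -> [5, 4]
push(8) -> [5, 4, 8]
push(37) -> [5, 4, 8, 37]
peek()->37
push(3) -> [5, 4, 8, 37, 3]
push(13) -> [5, 4, 8, 37, 3, 13]
push(29) -> [5, 4, 8, 37, 3, 13, 29]

Final stack: [5, 4, 8, 37, 3, 13, 29]


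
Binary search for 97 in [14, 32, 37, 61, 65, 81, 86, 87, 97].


Step 1: lo=0, hi=8, mid=4, val=65
Step 2: lo=5, hi=8, mid=6, val=86
Step 3: lo=7, hi=8, mid=7, val=87
Step 4: lo=8, hi=8, mid=8, val=97

Found at index 8


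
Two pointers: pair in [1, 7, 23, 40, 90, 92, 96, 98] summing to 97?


lo=0(1)+hi=7(98)=99
lo=0(1)+hi=6(96)=97

Yes: 1+96=97


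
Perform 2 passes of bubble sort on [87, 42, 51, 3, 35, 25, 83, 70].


Initial: [87, 42, 51, 3, 35, 25, 83, 70]
Pass 1: [42, 51, 3, 35, 25, 83, 70, 87] (7 swaps)
Pass 2: [42, 3, 35, 25, 51, 70, 83, 87] (4 swaps)

After 2 passes: [42, 3, 35, 25, 51, 70, 83, 87]


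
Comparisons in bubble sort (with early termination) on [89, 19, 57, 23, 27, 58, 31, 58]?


Algorithm: bubble sort (with early termination)
Input: [89, 19, 57, 23, 27, 58, 31, 58]
Sorted: [19, 23, 27, 31, 57, 58, 58, 89]

22


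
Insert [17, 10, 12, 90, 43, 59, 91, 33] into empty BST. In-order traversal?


Insert 17: root
Insert 10: L from 17
Insert 12: L from 17 -> R from 10
Insert 90: R from 17
Insert 43: R from 17 -> L from 90
Insert 59: R from 17 -> L from 90 -> R from 43
Insert 91: R from 17 -> R from 90
Insert 33: R from 17 -> L from 90 -> L from 43

In-order: [10, 12, 17, 33, 43, 59, 90, 91]


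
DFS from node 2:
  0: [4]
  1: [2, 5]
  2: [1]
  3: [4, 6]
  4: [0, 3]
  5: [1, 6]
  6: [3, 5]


Visit 2, push [1]
Visit 1, push [5]
Visit 5, push [6]
Visit 6, push [3]
Visit 3, push [4]
Visit 4, push [0]
Visit 0, push []

DFS order: [2, 1, 5, 6, 3, 4, 0]


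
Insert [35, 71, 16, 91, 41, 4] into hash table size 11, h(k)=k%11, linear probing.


Insert 35: h=2 -> slot 2
Insert 71: h=5 -> slot 5
Insert 16: h=5, 1 probes -> slot 6
Insert 91: h=3 -> slot 3
Insert 41: h=8 -> slot 8
Insert 4: h=4 -> slot 4

Table: [None, None, 35, 91, 4, 71, 16, None, 41, None, None]


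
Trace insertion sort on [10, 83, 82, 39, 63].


Initial: [10, 83, 82, 39, 63]
Insert 83: [10, 83, 82, 39, 63]
Insert 82: [10, 82, 83, 39, 63]
Insert 39: [10, 39, 82, 83, 63]
Insert 63: [10, 39, 63, 82, 83]

Sorted: [10, 39, 63, 82, 83]


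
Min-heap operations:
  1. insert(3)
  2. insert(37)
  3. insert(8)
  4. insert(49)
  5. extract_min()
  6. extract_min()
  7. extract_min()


insert(3) -> [3]
insert(37) -> [3, 37]
insert(8) -> [3, 37, 8]
insert(49) -> [3, 37, 8, 49]
extract_min()->3, [8, 37, 49]
extract_min()->8, [37, 49]
extract_min()->37, [49]

Final heap: [49]


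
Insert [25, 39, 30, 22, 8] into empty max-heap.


Insert 25: [25]
Insert 39: [39, 25]
Insert 30: [39, 25, 30]
Insert 22: [39, 25, 30, 22]
Insert 8: [39, 25, 30, 22, 8]

Final heap: [39, 25, 30, 22, 8]


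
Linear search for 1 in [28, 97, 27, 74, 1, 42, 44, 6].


i=0: 28!=1
i=1: 97!=1
i=2: 27!=1
i=3: 74!=1
i=4: 1==1 found!

Found at 4, 5 comps


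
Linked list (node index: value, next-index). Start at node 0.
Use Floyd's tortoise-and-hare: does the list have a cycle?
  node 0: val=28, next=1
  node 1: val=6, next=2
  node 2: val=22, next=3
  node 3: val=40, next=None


Floyd's tortoise (slow, +1) and hare (fast, +2):
  init: slow=0, fast=0
  step 1: slow=1, fast=2
  step 2: fast 2->3->None, no cycle

Cycle: no


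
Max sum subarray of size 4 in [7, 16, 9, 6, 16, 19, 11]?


[0:4]: 38
[1:5]: 47
[2:6]: 50
[3:7]: 52

Max: 52 at [3:7]


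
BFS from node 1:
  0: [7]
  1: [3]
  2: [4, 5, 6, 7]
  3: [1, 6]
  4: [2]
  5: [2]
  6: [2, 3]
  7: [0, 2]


Visit 1, enqueue [3]
Visit 3, enqueue [6]
Visit 6, enqueue [2]
Visit 2, enqueue [4, 5, 7]
Visit 4, enqueue []
Visit 5, enqueue []
Visit 7, enqueue [0]
Visit 0, enqueue []

BFS order: [1, 3, 6, 2, 4, 5, 7, 0]


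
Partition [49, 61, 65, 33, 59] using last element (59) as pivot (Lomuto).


Pivot: 59
  49 <= 59: advance i (no swap)
  33 <= 59: swap -> [49, 33, 65, 61, 59]
Place pivot at 2: [49, 33, 59, 61, 65]

Partitioned: [49, 33, 59, 61, 65]


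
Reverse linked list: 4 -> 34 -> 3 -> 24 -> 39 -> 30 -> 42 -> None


Step 1: curr=4, set curr.next=prev(None) | reversed so far: 4
Step 2: curr=34, set curr.next=prev(4) | reversed so far: 34 -> 4
Step 3: curr=3, set curr.next=prev(34) | reversed so far: 3 -> 34 -> 4
Step 4: curr=24, set curr.next=prev(3) | reversed so far: 24 -> 3 -> 34 -> 4
Step 5: curr=39, set curr.next=prev(24) | reversed so far: 39 -> 24 -> 3 -> 34 -> 4
Step 6: curr=30, set curr.next=prev(39) | reversed so far: 30 -> 39 -> 24 -> 3 -> 34 -> 4
Step 7: curr=42, set curr.next=prev(30) | reversed so far: 42 -> 30 -> 39 -> 24 -> 3 -> 34 -> 4

42 -> 30 -> 39 -> 24 -> 3 -> 34 -> 4 -> None


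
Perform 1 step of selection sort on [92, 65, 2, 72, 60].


Initial: [92, 65, 2, 72, 60]
Step 1: min=2 at 2
  Swap: [2, 65, 92, 72, 60]

After 1 step: [2, 65, 92, 72, 60]


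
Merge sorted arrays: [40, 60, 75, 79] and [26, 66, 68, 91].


Take 26 from B
Take 40 from A
Take 60 from A
Take 66 from B
Take 68 from B
Take 75 from A
Take 79 from A

Merged: [26, 40, 60, 66, 68, 75, 79, 91]


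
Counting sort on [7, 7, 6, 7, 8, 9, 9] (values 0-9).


Input: [7, 7, 6, 7, 8, 9, 9]
Counts: [0, 0, 0, 0, 0, 0, 1, 3, 1, 2]

Sorted: [6, 7, 7, 7, 8, 9, 9]


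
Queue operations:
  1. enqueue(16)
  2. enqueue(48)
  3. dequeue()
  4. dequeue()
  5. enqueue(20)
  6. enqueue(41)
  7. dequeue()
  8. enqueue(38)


enqueue(16) -> [16]
enqueue(48) -> [16, 48]
dequeue()->16, [48]
dequeue()->48, []
enqueue(20) -> [20]
enqueue(41) -> [20, 41]
dequeue()->20, [41]
enqueue(38) -> [41, 38]

Final queue: [41, 38]


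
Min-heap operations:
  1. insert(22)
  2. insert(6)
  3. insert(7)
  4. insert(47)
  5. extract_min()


insert(22) -> [22]
insert(6) -> [6, 22]
insert(7) -> [6, 22, 7]
insert(47) -> [6, 22, 7, 47]
extract_min()->6, [7, 22, 47]

Final heap: [7, 22, 47]


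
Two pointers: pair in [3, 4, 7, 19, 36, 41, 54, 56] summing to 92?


lo=0(3)+hi=7(56)=59
lo=1(4)+hi=7(56)=60
lo=2(7)+hi=7(56)=63
lo=3(19)+hi=7(56)=75
lo=4(36)+hi=7(56)=92

Yes: 36+56=92


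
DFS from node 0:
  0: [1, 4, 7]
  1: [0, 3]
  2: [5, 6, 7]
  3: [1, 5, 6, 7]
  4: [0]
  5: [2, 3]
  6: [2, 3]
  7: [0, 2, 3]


Visit 0, push [7, 4, 1]
Visit 1, push [3]
Visit 3, push [7, 6, 5]
Visit 5, push [2]
Visit 2, push [7, 6]
Visit 6, push []
Visit 7, push []
Visit 4, push []

DFS order: [0, 1, 3, 5, 2, 6, 7, 4]


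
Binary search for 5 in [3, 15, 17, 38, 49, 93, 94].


Step 1: lo=0, hi=6, mid=3, val=38
Step 2: lo=0, hi=2, mid=1, val=15
Step 3: lo=0, hi=0, mid=0, val=3

Not found


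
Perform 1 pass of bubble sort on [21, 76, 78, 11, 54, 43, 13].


Initial: [21, 76, 78, 11, 54, 43, 13]
Pass 1: [21, 76, 11, 54, 43, 13, 78] (4 swaps)

After 1 pass: [21, 76, 11, 54, 43, 13, 78]


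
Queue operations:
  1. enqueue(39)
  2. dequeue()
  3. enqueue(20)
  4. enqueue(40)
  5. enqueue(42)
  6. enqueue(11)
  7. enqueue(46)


enqueue(39) -> [39]
dequeue()->39, []
enqueue(20) -> [20]
enqueue(40) -> [20, 40]
enqueue(42) -> [20, 40, 42]
enqueue(11) -> [20, 40, 42, 11]
enqueue(46) -> [20, 40, 42, 11, 46]

Final queue: [20, 40, 42, 11, 46]


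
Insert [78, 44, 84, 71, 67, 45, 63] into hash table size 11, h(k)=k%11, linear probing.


Insert 78: h=1 -> slot 1
Insert 44: h=0 -> slot 0
Insert 84: h=7 -> slot 7
Insert 71: h=5 -> slot 5
Insert 67: h=1, 1 probes -> slot 2
Insert 45: h=1, 2 probes -> slot 3
Insert 63: h=8 -> slot 8

Table: [44, 78, 67, 45, None, 71, None, 84, 63, None, None]


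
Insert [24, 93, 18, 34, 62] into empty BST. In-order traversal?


Insert 24: root
Insert 93: R from 24
Insert 18: L from 24
Insert 34: R from 24 -> L from 93
Insert 62: R from 24 -> L from 93 -> R from 34

In-order: [18, 24, 34, 62, 93]


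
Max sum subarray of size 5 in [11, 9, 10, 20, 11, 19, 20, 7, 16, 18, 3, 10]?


[0:5]: 61
[1:6]: 69
[2:7]: 80
[3:8]: 77
[4:9]: 73
[5:10]: 80
[6:11]: 64
[7:12]: 54

Max: 80 at [2:7]


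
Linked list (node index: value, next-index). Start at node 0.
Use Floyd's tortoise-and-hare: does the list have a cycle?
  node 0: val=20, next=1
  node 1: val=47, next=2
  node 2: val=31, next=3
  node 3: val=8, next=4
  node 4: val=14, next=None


Floyd's tortoise (slow, +1) and hare (fast, +2):
  init: slow=0, fast=0
  step 1: slow=1, fast=2
  step 2: slow=2, fast=4
  step 3: fast -> None, no cycle

Cycle: no


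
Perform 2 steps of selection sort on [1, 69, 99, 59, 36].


Initial: [1, 69, 99, 59, 36]
Step 1: min=1 at 0
  Swap: [1, 69, 99, 59, 36]
Step 2: min=36 at 4
  Swap: [1, 36, 99, 59, 69]

After 2 steps: [1, 36, 99, 59, 69]


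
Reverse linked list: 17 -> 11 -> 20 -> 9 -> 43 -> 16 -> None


Step 1: curr=17, set curr.next=prev(None) | reversed so far: 17
Step 2: curr=11, set curr.next=prev(17) | reversed so far: 11 -> 17
Step 3: curr=20, set curr.next=prev(11) | reversed so far: 20 -> 11 -> 17
Step 4: curr=9, set curr.next=prev(20) | reversed so far: 9 -> 20 -> 11 -> 17
Step 5: curr=43, set curr.next=prev(9) | reversed so far: 43 -> 9 -> 20 -> 11 -> 17
Step 6: curr=16, set curr.next=prev(43) | reversed so far: 16 -> 43 -> 9 -> 20 -> 11 -> 17

16 -> 43 -> 9 -> 20 -> 11 -> 17 -> None


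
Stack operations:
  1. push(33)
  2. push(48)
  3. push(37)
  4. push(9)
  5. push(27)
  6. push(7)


push(33) -> [33]
push(48) -> [33, 48]
push(37) -> [33, 48, 37]
push(9) -> [33, 48, 37, 9]
push(27) -> [33, 48, 37, 9, 27]
push(7) -> [33, 48, 37, 9, 27, 7]

Final stack: [33, 48, 37, 9, 27, 7]


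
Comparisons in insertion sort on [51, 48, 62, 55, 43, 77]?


Algorithm: insertion sort
Input: [51, 48, 62, 55, 43, 77]
Sorted: [43, 48, 51, 55, 62, 77]

9


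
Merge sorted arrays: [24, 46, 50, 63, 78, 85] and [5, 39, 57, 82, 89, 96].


Take 5 from B
Take 24 from A
Take 39 from B
Take 46 from A
Take 50 from A
Take 57 from B
Take 63 from A
Take 78 from A
Take 82 from B
Take 85 from A

Merged: [5, 24, 39, 46, 50, 57, 63, 78, 82, 85, 89, 96]


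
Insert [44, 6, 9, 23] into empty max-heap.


Insert 44: [44]
Insert 6: [44, 6]
Insert 9: [44, 6, 9]
Insert 23: [44, 23, 9, 6]

Final heap: [44, 23, 9, 6]


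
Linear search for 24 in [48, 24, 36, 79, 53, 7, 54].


i=0: 48!=24
i=1: 24==24 found!

Found at 1, 2 comps


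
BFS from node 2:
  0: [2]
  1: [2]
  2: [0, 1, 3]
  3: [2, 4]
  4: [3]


Visit 2, enqueue [0, 1, 3]
Visit 0, enqueue []
Visit 1, enqueue []
Visit 3, enqueue [4]
Visit 4, enqueue []

BFS order: [2, 0, 1, 3, 4]


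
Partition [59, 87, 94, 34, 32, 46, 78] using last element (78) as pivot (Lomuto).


Pivot: 78
  59 <= 78: advance i (no swap)
  34 <= 78: swap -> [59, 34, 94, 87, 32, 46, 78]
  32 <= 78: swap -> [59, 34, 32, 87, 94, 46, 78]
  46 <= 78: swap -> [59, 34, 32, 46, 94, 87, 78]
Place pivot at 4: [59, 34, 32, 46, 78, 87, 94]

Partitioned: [59, 34, 32, 46, 78, 87, 94]


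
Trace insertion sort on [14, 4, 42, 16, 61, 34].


Initial: [14, 4, 42, 16, 61, 34]
Insert 4: [4, 14, 42, 16, 61, 34]
Insert 42: [4, 14, 42, 16, 61, 34]
Insert 16: [4, 14, 16, 42, 61, 34]
Insert 61: [4, 14, 16, 42, 61, 34]
Insert 34: [4, 14, 16, 34, 42, 61]

Sorted: [4, 14, 16, 34, 42, 61]


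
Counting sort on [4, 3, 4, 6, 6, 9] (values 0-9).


Input: [4, 3, 4, 6, 6, 9]
Counts: [0, 0, 0, 1, 2, 0, 2, 0, 0, 1]

Sorted: [3, 4, 4, 6, 6, 9]


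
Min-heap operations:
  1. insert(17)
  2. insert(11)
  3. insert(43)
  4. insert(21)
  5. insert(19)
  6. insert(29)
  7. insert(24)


insert(17) -> [17]
insert(11) -> [11, 17]
insert(43) -> [11, 17, 43]
insert(21) -> [11, 17, 43, 21]
insert(19) -> [11, 17, 43, 21, 19]
insert(29) -> [11, 17, 29, 21, 19, 43]
insert(24) -> [11, 17, 24, 21, 19, 43, 29]

Final heap: [11, 17, 24, 21, 19, 43, 29]


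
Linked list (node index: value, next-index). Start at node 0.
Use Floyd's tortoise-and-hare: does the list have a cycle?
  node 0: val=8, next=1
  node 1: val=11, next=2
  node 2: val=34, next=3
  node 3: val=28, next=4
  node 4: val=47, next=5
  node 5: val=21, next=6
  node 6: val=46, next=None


Floyd's tortoise (slow, +1) and hare (fast, +2):
  init: slow=0, fast=0
  step 1: slow=1, fast=2
  step 2: slow=2, fast=4
  step 3: slow=3, fast=6
  step 4: fast -> None, no cycle

Cycle: no


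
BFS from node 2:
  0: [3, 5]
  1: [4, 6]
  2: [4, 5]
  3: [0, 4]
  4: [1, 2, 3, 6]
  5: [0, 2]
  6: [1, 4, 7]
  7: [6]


Visit 2, enqueue [4, 5]
Visit 4, enqueue [1, 3, 6]
Visit 5, enqueue [0]
Visit 1, enqueue []
Visit 3, enqueue []
Visit 6, enqueue [7]
Visit 0, enqueue []
Visit 7, enqueue []

BFS order: [2, 4, 5, 1, 3, 6, 0, 7]


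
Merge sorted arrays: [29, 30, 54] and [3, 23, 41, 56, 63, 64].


Take 3 from B
Take 23 from B
Take 29 from A
Take 30 from A
Take 41 from B
Take 54 from A

Merged: [3, 23, 29, 30, 41, 54, 56, 63, 64]


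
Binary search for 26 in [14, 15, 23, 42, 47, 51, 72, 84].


Step 1: lo=0, hi=7, mid=3, val=42
Step 2: lo=0, hi=2, mid=1, val=15
Step 3: lo=2, hi=2, mid=2, val=23

Not found


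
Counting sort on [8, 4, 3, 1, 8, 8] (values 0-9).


Input: [8, 4, 3, 1, 8, 8]
Counts: [0, 1, 0, 1, 1, 0, 0, 0, 3, 0]

Sorted: [1, 3, 4, 8, 8, 8]


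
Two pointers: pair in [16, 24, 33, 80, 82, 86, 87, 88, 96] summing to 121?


lo=0(16)+hi=8(96)=112
lo=1(24)+hi=8(96)=120
lo=2(33)+hi=8(96)=129
lo=2(33)+hi=7(88)=121

Yes: 33+88=121


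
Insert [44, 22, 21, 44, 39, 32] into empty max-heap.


Insert 44: [44]
Insert 22: [44, 22]
Insert 21: [44, 22, 21]
Insert 44: [44, 44, 21, 22]
Insert 39: [44, 44, 21, 22, 39]
Insert 32: [44, 44, 32, 22, 39, 21]

Final heap: [44, 44, 32, 22, 39, 21]


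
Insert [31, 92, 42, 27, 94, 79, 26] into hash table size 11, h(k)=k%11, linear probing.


Insert 31: h=9 -> slot 9
Insert 92: h=4 -> slot 4
Insert 42: h=9, 1 probes -> slot 10
Insert 27: h=5 -> slot 5
Insert 94: h=6 -> slot 6
Insert 79: h=2 -> slot 2
Insert 26: h=4, 3 probes -> slot 7

Table: [None, None, 79, None, 92, 27, 94, 26, None, 31, 42]


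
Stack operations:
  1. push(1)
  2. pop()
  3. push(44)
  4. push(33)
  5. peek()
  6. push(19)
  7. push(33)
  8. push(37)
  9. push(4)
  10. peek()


push(1) -> [1]
pop()->1, []
push(44) -> [44]
push(33) -> [44, 33]
peek()->33
push(19) -> [44, 33, 19]
push(33) -> [44, 33, 19, 33]
push(37) -> [44, 33, 19, 33, 37]
push(4) -> [44, 33, 19, 33, 37, 4]
peek()->4

Final stack: [44, 33, 19, 33, 37, 4]


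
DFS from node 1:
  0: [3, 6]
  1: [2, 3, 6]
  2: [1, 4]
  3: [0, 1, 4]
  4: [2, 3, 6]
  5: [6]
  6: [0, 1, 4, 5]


Visit 1, push [6, 3, 2]
Visit 2, push [4]
Visit 4, push [6, 3]
Visit 3, push [0]
Visit 0, push [6]
Visit 6, push [5]
Visit 5, push []

DFS order: [1, 2, 4, 3, 0, 6, 5]


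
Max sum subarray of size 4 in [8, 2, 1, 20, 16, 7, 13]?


[0:4]: 31
[1:5]: 39
[2:6]: 44
[3:7]: 56

Max: 56 at [3:7]


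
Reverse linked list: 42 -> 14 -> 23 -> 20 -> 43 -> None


Step 1: curr=42, set curr.next=prev(None) | reversed so far: 42
Step 2: curr=14, set curr.next=prev(42) | reversed so far: 14 -> 42
Step 3: curr=23, set curr.next=prev(14) | reversed so far: 23 -> 14 -> 42
Step 4: curr=20, set curr.next=prev(23) | reversed so far: 20 -> 23 -> 14 -> 42
Step 5: curr=43, set curr.next=prev(20) | reversed so far: 43 -> 20 -> 23 -> 14 -> 42

43 -> 20 -> 23 -> 14 -> 42 -> None


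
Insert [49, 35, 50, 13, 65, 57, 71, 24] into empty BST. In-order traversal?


Insert 49: root
Insert 35: L from 49
Insert 50: R from 49
Insert 13: L from 49 -> L from 35
Insert 65: R from 49 -> R from 50
Insert 57: R from 49 -> R from 50 -> L from 65
Insert 71: R from 49 -> R from 50 -> R from 65
Insert 24: L from 49 -> L from 35 -> R from 13

In-order: [13, 24, 35, 49, 50, 57, 65, 71]


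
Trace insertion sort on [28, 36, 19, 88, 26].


Initial: [28, 36, 19, 88, 26]
Insert 36: [28, 36, 19, 88, 26]
Insert 19: [19, 28, 36, 88, 26]
Insert 88: [19, 28, 36, 88, 26]
Insert 26: [19, 26, 28, 36, 88]

Sorted: [19, 26, 28, 36, 88]


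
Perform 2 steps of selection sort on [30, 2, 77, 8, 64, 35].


Initial: [30, 2, 77, 8, 64, 35]
Step 1: min=2 at 1
  Swap: [2, 30, 77, 8, 64, 35]
Step 2: min=8 at 3
  Swap: [2, 8, 77, 30, 64, 35]

After 2 steps: [2, 8, 77, 30, 64, 35]


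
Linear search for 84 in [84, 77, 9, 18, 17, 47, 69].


i=0: 84==84 found!

Found at 0, 1 comps


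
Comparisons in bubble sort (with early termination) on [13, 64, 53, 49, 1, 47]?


Algorithm: bubble sort (with early termination)
Input: [13, 64, 53, 49, 1, 47]
Sorted: [1, 13, 47, 49, 53, 64]

15


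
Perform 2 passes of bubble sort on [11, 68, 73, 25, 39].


Initial: [11, 68, 73, 25, 39]
Pass 1: [11, 68, 25, 39, 73] (2 swaps)
Pass 2: [11, 25, 39, 68, 73] (2 swaps)

After 2 passes: [11, 25, 39, 68, 73]


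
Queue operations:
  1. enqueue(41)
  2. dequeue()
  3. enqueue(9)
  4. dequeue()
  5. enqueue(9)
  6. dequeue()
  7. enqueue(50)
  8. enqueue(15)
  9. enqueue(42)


enqueue(41) -> [41]
dequeue()->41, []
enqueue(9) -> [9]
dequeue()->9, []
enqueue(9) -> [9]
dequeue()->9, []
enqueue(50) -> [50]
enqueue(15) -> [50, 15]
enqueue(42) -> [50, 15, 42]

Final queue: [50, 15, 42]


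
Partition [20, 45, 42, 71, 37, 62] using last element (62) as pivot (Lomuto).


Pivot: 62
  20 <= 62: advance i (no swap)
  45 <= 62: advance i (no swap)
  42 <= 62: advance i (no swap)
  37 <= 62: swap -> [20, 45, 42, 37, 71, 62]
Place pivot at 4: [20, 45, 42, 37, 62, 71]

Partitioned: [20, 45, 42, 37, 62, 71]


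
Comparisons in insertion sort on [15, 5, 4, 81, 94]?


Algorithm: insertion sort
Input: [15, 5, 4, 81, 94]
Sorted: [4, 5, 15, 81, 94]

5


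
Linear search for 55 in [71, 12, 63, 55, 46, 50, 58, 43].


i=0: 71!=55
i=1: 12!=55
i=2: 63!=55
i=3: 55==55 found!

Found at 3, 4 comps


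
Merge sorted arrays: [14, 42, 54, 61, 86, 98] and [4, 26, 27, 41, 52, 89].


Take 4 from B
Take 14 from A
Take 26 from B
Take 27 from B
Take 41 from B
Take 42 from A
Take 52 from B
Take 54 from A
Take 61 from A
Take 86 from A
Take 89 from B

Merged: [4, 14, 26, 27, 41, 42, 52, 54, 61, 86, 89, 98]


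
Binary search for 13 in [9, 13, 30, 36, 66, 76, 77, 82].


Step 1: lo=0, hi=7, mid=3, val=36
Step 2: lo=0, hi=2, mid=1, val=13

Found at index 1


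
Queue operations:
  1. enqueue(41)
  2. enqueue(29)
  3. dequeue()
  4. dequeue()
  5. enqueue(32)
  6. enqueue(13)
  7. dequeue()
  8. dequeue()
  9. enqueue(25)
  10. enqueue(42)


enqueue(41) -> [41]
enqueue(29) -> [41, 29]
dequeue()->41, [29]
dequeue()->29, []
enqueue(32) -> [32]
enqueue(13) -> [32, 13]
dequeue()->32, [13]
dequeue()->13, []
enqueue(25) -> [25]
enqueue(42) -> [25, 42]

Final queue: [25, 42]


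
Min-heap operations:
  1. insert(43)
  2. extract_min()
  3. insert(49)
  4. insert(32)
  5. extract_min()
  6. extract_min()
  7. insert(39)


insert(43) -> [43]
extract_min()->43, []
insert(49) -> [49]
insert(32) -> [32, 49]
extract_min()->32, [49]
extract_min()->49, []
insert(39) -> [39]

Final heap: [39]


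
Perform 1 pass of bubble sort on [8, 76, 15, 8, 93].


Initial: [8, 76, 15, 8, 93]
Pass 1: [8, 15, 8, 76, 93] (2 swaps)

After 1 pass: [8, 15, 8, 76, 93]


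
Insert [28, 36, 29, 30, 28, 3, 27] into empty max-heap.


Insert 28: [28]
Insert 36: [36, 28]
Insert 29: [36, 28, 29]
Insert 30: [36, 30, 29, 28]
Insert 28: [36, 30, 29, 28, 28]
Insert 3: [36, 30, 29, 28, 28, 3]
Insert 27: [36, 30, 29, 28, 28, 3, 27]

Final heap: [36, 30, 29, 28, 28, 3, 27]


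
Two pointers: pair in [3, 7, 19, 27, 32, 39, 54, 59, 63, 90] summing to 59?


lo=0(3)+hi=9(90)=93
lo=0(3)+hi=8(63)=66
lo=0(3)+hi=7(59)=62
lo=0(3)+hi=6(54)=57
lo=1(7)+hi=6(54)=61
lo=1(7)+hi=5(39)=46
lo=2(19)+hi=5(39)=58
lo=3(27)+hi=5(39)=66
lo=3(27)+hi=4(32)=59

Yes: 27+32=59


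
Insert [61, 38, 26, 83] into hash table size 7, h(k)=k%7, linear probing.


Insert 61: h=5 -> slot 5
Insert 38: h=3 -> slot 3
Insert 26: h=5, 1 probes -> slot 6
Insert 83: h=6, 1 probes -> slot 0

Table: [83, None, None, 38, None, 61, 26]


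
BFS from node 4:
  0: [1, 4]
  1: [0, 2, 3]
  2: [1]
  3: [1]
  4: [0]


Visit 4, enqueue [0]
Visit 0, enqueue [1]
Visit 1, enqueue [2, 3]
Visit 2, enqueue []
Visit 3, enqueue []

BFS order: [4, 0, 1, 2, 3]


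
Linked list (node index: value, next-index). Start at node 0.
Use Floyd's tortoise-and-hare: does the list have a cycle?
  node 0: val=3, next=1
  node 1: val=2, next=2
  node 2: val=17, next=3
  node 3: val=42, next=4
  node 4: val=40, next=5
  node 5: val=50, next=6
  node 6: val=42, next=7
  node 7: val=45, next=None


Floyd's tortoise (slow, +1) and hare (fast, +2):
  init: slow=0, fast=0
  step 1: slow=1, fast=2
  step 2: slow=2, fast=4
  step 3: slow=3, fast=6
  step 4: fast 6->7->None, no cycle

Cycle: no


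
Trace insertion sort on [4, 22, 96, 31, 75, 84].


Initial: [4, 22, 96, 31, 75, 84]
Insert 22: [4, 22, 96, 31, 75, 84]
Insert 96: [4, 22, 96, 31, 75, 84]
Insert 31: [4, 22, 31, 96, 75, 84]
Insert 75: [4, 22, 31, 75, 96, 84]
Insert 84: [4, 22, 31, 75, 84, 96]

Sorted: [4, 22, 31, 75, 84, 96]


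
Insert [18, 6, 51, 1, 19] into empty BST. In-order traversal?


Insert 18: root
Insert 6: L from 18
Insert 51: R from 18
Insert 1: L from 18 -> L from 6
Insert 19: R from 18 -> L from 51

In-order: [1, 6, 18, 19, 51]


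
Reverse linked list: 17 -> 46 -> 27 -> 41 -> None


Step 1: curr=17, set curr.next=prev(None) | reversed so far: 17
Step 2: curr=46, set curr.next=prev(17) | reversed so far: 46 -> 17
Step 3: curr=27, set curr.next=prev(46) | reversed so far: 27 -> 46 -> 17
Step 4: curr=41, set curr.next=prev(27) | reversed so far: 41 -> 27 -> 46 -> 17

41 -> 27 -> 46 -> 17 -> None


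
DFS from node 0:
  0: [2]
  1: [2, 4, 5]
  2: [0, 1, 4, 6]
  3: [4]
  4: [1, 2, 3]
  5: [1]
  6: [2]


Visit 0, push [2]
Visit 2, push [6, 4, 1]
Visit 1, push [5, 4]
Visit 4, push [3]
Visit 3, push []
Visit 5, push []
Visit 6, push []

DFS order: [0, 2, 1, 4, 3, 5, 6]


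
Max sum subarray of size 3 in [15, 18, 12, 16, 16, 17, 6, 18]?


[0:3]: 45
[1:4]: 46
[2:5]: 44
[3:6]: 49
[4:7]: 39
[5:8]: 41

Max: 49 at [3:6]


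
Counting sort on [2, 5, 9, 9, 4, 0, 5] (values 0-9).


Input: [2, 5, 9, 9, 4, 0, 5]
Counts: [1, 0, 1, 0, 1, 2, 0, 0, 0, 2]

Sorted: [0, 2, 4, 5, 5, 9, 9]


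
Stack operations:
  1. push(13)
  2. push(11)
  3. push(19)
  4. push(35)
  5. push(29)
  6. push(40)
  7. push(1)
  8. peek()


push(13) -> [13]
push(11) -> [13, 11]
push(19) -> [13, 11, 19]
push(35) -> [13, 11, 19, 35]
push(29) -> [13, 11, 19, 35, 29]
push(40) -> [13, 11, 19, 35, 29, 40]
push(1) -> [13, 11, 19, 35, 29, 40, 1]
peek()->1

Final stack: [13, 11, 19, 35, 29, 40, 1]


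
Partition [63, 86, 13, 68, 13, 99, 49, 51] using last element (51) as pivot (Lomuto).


Pivot: 51
  13 <= 51: swap -> [13, 86, 63, 68, 13, 99, 49, 51]
  13 <= 51: swap -> [13, 13, 63, 68, 86, 99, 49, 51]
  49 <= 51: swap -> [13, 13, 49, 68, 86, 99, 63, 51]
Place pivot at 3: [13, 13, 49, 51, 86, 99, 63, 68]

Partitioned: [13, 13, 49, 51, 86, 99, 63, 68]


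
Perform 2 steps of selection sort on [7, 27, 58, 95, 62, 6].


Initial: [7, 27, 58, 95, 62, 6]
Step 1: min=6 at 5
  Swap: [6, 27, 58, 95, 62, 7]
Step 2: min=7 at 5
  Swap: [6, 7, 58, 95, 62, 27]

After 2 steps: [6, 7, 58, 95, 62, 27]


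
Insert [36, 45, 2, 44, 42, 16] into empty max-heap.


Insert 36: [36]
Insert 45: [45, 36]
Insert 2: [45, 36, 2]
Insert 44: [45, 44, 2, 36]
Insert 42: [45, 44, 2, 36, 42]
Insert 16: [45, 44, 16, 36, 42, 2]

Final heap: [45, 44, 16, 36, 42, 2]


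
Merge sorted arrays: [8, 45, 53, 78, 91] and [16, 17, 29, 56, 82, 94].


Take 8 from A
Take 16 from B
Take 17 from B
Take 29 from B
Take 45 from A
Take 53 from A
Take 56 from B
Take 78 from A
Take 82 from B
Take 91 from A

Merged: [8, 16, 17, 29, 45, 53, 56, 78, 82, 91, 94]


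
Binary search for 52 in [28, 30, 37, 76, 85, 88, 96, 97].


Step 1: lo=0, hi=7, mid=3, val=76
Step 2: lo=0, hi=2, mid=1, val=30
Step 3: lo=2, hi=2, mid=2, val=37

Not found


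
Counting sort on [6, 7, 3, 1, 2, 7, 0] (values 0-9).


Input: [6, 7, 3, 1, 2, 7, 0]
Counts: [1, 1, 1, 1, 0, 0, 1, 2, 0, 0]

Sorted: [0, 1, 2, 3, 6, 7, 7]


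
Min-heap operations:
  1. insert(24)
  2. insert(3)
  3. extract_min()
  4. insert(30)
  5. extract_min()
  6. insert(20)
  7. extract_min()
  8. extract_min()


insert(24) -> [24]
insert(3) -> [3, 24]
extract_min()->3, [24]
insert(30) -> [24, 30]
extract_min()->24, [30]
insert(20) -> [20, 30]
extract_min()->20, [30]
extract_min()->30, []

Final heap: []


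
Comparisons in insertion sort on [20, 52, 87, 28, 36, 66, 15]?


Algorithm: insertion sort
Input: [20, 52, 87, 28, 36, 66, 15]
Sorted: [15, 20, 28, 36, 52, 66, 87]

16


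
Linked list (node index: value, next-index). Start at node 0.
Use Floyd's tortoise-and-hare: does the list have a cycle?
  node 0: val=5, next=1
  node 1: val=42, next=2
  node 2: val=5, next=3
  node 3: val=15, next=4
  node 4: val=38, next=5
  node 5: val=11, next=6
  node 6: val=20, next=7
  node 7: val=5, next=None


Floyd's tortoise (slow, +1) and hare (fast, +2):
  init: slow=0, fast=0
  step 1: slow=1, fast=2
  step 2: slow=2, fast=4
  step 3: slow=3, fast=6
  step 4: fast 6->7->None, no cycle

Cycle: no


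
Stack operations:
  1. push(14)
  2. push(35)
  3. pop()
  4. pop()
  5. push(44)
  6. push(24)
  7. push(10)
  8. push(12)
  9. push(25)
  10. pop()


push(14) -> [14]
push(35) -> [14, 35]
pop()->35, [14]
pop()->14, []
push(44) -> [44]
push(24) -> [44, 24]
push(10) -> [44, 24, 10]
push(12) -> [44, 24, 10, 12]
push(25) -> [44, 24, 10, 12, 25]
pop()->25, [44, 24, 10, 12]

Final stack: [44, 24, 10, 12]


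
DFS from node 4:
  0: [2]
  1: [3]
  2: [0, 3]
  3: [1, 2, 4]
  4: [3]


Visit 4, push [3]
Visit 3, push [2, 1]
Visit 1, push []
Visit 2, push [0]
Visit 0, push []

DFS order: [4, 3, 1, 2, 0]


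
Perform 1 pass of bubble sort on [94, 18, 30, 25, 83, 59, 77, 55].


Initial: [94, 18, 30, 25, 83, 59, 77, 55]
Pass 1: [18, 30, 25, 83, 59, 77, 55, 94] (7 swaps)

After 1 pass: [18, 30, 25, 83, 59, 77, 55, 94]


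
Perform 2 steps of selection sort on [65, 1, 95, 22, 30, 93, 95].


Initial: [65, 1, 95, 22, 30, 93, 95]
Step 1: min=1 at 1
  Swap: [1, 65, 95, 22, 30, 93, 95]
Step 2: min=22 at 3
  Swap: [1, 22, 95, 65, 30, 93, 95]

After 2 steps: [1, 22, 95, 65, 30, 93, 95]


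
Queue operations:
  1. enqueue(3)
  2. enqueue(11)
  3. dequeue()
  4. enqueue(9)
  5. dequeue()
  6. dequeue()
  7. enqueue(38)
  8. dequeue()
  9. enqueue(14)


enqueue(3) -> [3]
enqueue(11) -> [3, 11]
dequeue()->3, [11]
enqueue(9) -> [11, 9]
dequeue()->11, [9]
dequeue()->9, []
enqueue(38) -> [38]
dequeue()->38, []
enqueue(14) -> [14]

Final queue: [14]


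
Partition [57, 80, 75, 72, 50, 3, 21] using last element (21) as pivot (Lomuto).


Pivot: 21
  3 <= 21: swap -> [3, 80, 75, 72, 50, 57, 21]
Place pivot at 1: [3, 21, 75, 72, 50, 57, 80]

Partitioned: [3, 21, 75, 72, 50, 57, 80]


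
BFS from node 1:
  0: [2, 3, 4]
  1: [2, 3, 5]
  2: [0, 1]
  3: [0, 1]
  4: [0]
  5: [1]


Visit 1, enqueue [2, 3, 5]
Visit 2, enqueue [0]
Visit 3, enqueue []
Visit 5, enqueue []
Visit 0, enqueue [4]
Visit 4, enqueue []

BFS order: [1, 2, 3, 5, 0, 4]


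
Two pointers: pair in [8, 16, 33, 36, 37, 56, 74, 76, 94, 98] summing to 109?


lo=0(8)+hi=9(98)=106
lo=1(16)+hi=9(98)=114
lo=1(16)+hi=8(94)=110
lo=1(16)+hi=7(76)=92
lo=2(33)+hi=7(76)=109

Yes: 33+76=109


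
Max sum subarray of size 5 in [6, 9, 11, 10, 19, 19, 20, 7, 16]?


[0:5]: 55
[1:6]: 68
[2:7]: 79
[3:8]: 75
[4:9]: 81

Max: 81 at [4:9]


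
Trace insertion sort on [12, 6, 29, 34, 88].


Initial: [12, 6, 29, 34, 88]
Insert 6: [6, 12, 29, 34, 88]
Insert 29: [6, 12, 29, 34, 88]
Insert 34: [6, 12, 29, 34, 88]
Insert 88: [6, 12, 29, 34, 88]

Sorted: [6, 12, 29, 34, 88]


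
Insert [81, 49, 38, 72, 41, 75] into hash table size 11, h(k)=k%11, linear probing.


Insert 81: h=4 -> slot 4
Insert 49: h=5 -> slot 5
Insert 38: h=5, 1 probes -> slot 6
Insert 72: h=6, 1 probes -> slot 7
Insert 41: h=8 -> slot 8
Insert 75: h=9 -> slot 9

Table: [None, None, None, None, 81, 49, 38, 72, 41, 75, None]


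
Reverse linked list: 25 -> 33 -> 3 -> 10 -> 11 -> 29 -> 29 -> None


Step 1: curr=25, set curr.next=prev(None) | reversed so far: 25
Step 2: curr=33, set curr.next=prev(25) | reversed so far: 33 -> 25
Step 3: curr=3, set curr.next=prev(33) | reversed so far: 3 -> 33 -> 25
Step 4: curr=10, set curr.next=prev(3) | reversed so far: 10 -> 3 -> 33 -> 25
Step 5: curr=11, set curr.next=prev(10) | reversed so far: 11 -> 10 -> 3 -> 33 -> 25
Step 6: curr=29, set curr.next=prev(11) | reversed so far: 29 -> 11 -> 10 -> 3 -> 33 -> 25
Step 7: curr=29, set curr.next=prev(29) | reversed so far: 29 -> 29 -> 11 -> 10 -> 3 -> 33 -> 25

29 -> 29 -> 11 -> 10 -> 3 -> 33 -> 25 -> None


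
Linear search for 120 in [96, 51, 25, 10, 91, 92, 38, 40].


i=0: 96!=120
i=1: 51!=120
i=2: 25!=120
i=3: 10!=120
i=4: 91!=120
i=5: 92!=120
i=6: 38!=120
i=7: 40!=120

Not found, 8 comps


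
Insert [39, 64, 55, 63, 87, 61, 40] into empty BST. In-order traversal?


Insert 39: root
Insert 64: R from 39
Insert 55: R from 39 -> L from 64
Insert 63: R from 39 -> L from 64 -> R from 55
Insert 87: R from 39 -> R from 64
Insert 61: R from 39 -> L from 64 -> R from 55 -> L from 63
Insert 40: R from 39 -> L from 64 -> L from 55

In-order: [39, 40, 55, 61, 63, 64, 87]


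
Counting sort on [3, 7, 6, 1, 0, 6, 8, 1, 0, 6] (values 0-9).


Input: [3, 7, 6, 1, 0, 6, 8, 1, 0, 6]
Counts: [2, 2, 0, 1, 0, 0, 3, 1, 1, 0]

Sorted: [0, 0, 1, 1, 3, 6, 6, 6, 7, 8]


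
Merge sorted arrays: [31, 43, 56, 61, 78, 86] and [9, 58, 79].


Take 9 from B
Take 31 from A
Take 43 from A
Take 56 from A
Take 58 from B
Take 61 from A
Take 78 from A
Take 79 from B

Merged: [9, 31, 43, 56, 58, 61, 78, 79, 86]


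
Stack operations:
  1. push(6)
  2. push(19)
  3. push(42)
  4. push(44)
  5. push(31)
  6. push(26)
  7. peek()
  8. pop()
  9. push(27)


push(6) -> [6]
push(19) -> [6, 19]
push(42) -> [6, 19, 42]
push(44) -> [6, 19, 42, 44]
push(31) -> [6, 19, 42, 44, 31]
push(26) -> [6, 19, 42, 44, 31, 26]
peek()->26
pop()->26, [6, 19, 42, 44, 31]
push(27) -> [6, 19, 42, 44, 31, 27]

Final stack: [6, 19, 42, 44, 31, 27]


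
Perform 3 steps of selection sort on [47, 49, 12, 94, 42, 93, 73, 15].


Initial: [47, 49, 12, 94, 42, 93, 73, 15]
Step 1: min=12 at 2
  Swap: [12, 49, 47, 94, 42, 93, 73, 15]
Step 2: min=15 at 7
  Swap: [12, 15, 47, 94, 42, 93, 73, 49]
Step 3: min=42 at 4
  Swap: [12, 15, 42, 94, 47, 93, 73, 49]

After 3 steps: [12, 15, 42, 94, 47, 93, 73, 49]


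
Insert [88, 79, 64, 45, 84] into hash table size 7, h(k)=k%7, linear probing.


Insert 88: h=4 -> slot 4
Insert 79: h=2 -> slot 2
Insert 64: h=1 -> slot 1
Insert 45: h=3 -> slot 3
Insert 84: h=0 -> slot 0

Table: [84, 64, 79, 45, 88, None, None]


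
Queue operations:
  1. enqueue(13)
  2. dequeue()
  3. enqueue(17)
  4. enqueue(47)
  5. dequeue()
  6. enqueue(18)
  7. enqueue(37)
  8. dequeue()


enqueue(13) -> [13]
dequeue()->13, []
enqueue(17) -> [17]
enqueue(47) -> [17, 47]
dequeue()->17, [47]
enqueue(18) -> [47, 18]
enqueue(37) -> [47, 18, 37]
dequeue()->47, [18, 37]

Final queue: [18, 37]


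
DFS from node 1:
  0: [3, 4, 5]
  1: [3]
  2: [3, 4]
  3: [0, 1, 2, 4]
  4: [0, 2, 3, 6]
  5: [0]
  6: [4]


Visit 1, push [3]
Visit 3, push [4, 2, 0]
Visit 0, push [5, 4]
Visit 4, push [6, 2]
Visit 2, push []
Visit 6, push []
Visit 5, push []

DFS order: [1, 3, 0, 4, 2, 6, 5]


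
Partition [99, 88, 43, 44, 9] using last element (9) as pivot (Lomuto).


Pivot: 9
Place pivot at 0: [9, 88, 43, 44, 99]

Partitioned: [9, 88, 43, 44, 99]


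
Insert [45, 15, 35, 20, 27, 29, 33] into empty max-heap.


Insert 45: [45]
Insert 15: [45, 15]
Insert 35: [45, 15, 35]
Insert 20: [45, 20, 35, 15]
Insert 27: [45, 27, 35, 15, 20]
Insert 29: [45, 27, 35, 15, 20, 29]
Insert 33: [45, 27, 35, 15, 20, 29, 33]

Final heap: [45, 27, 35, 15, 20, 29, 33]


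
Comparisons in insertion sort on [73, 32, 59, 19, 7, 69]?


Algorithm: insertion sort
Input: [73, 32, 59, 19, 7, 69]
Sorted: [7, 19, 32, 59, 69, 73]

12


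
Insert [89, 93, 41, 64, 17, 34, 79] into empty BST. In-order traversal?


Insert 89: root
Insert 93: R from 89
Insert 41: L from 89
Insert 64: L from 89 -> R from 41
Insert 17: L from 89 -> L from 41
Insert 34: L from 89 -> L from 41 -> R from 17
Insert 79: L from 89 -> R from 41 -> R from 64

In-order: [17, 34, 41, 64, 79, 89, 93]


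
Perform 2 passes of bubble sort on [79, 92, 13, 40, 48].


Initial: [79, 92, 13, 40, 48]
Pass 1: [79, 13, 40, 48, 92] (3 swaps)
Pass 2: [13, 40, 48, 79, 92] (3 swaps)

After 2 passes: [13, 40, 48, 79, 92]


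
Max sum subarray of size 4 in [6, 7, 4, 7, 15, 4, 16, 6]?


[0:4]: 24
[1:5]: 33
[2:6]: 30
[3:7]: 42
[4:8]: 41

Max: 42 at [3:7]


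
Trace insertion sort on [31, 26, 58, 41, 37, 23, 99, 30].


Initial: [31, 26, 58, 41, 37, 23, 99, 30]
Insert 26: [26, 31, 58, 41, 37, 23, 99, 30]
Insert 58: [26, 31, 58, 41, 37, 23, 99, 30]
Insert 41: [26, 31, 41, 58, 37, 23, 99, 30]
Insert 37: [26, 31, 37, 41, 58, 23, 99, 30]
Insert 23: [23, 26, 31, 37, 41, 58, 99, 30]
Insert 99: [23, 26, 31, 37, 41, 58, 99, 30]
Insert 30: [23, 26, 30, 31, 37, 41, 58, 99]

Sorted: [23, 26, 30, 31, 37, 41, 58, 99]


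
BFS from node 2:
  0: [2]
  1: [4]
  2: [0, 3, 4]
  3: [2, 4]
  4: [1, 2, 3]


Visit 2, enqueue [0, 3, 4]
Visit 0, enqueue []
Visit 3, enqueue []
Visit 4, enqueue [1]
Visit 1, enqueue []

BFS order: [2, 0, 3, 4, 1]


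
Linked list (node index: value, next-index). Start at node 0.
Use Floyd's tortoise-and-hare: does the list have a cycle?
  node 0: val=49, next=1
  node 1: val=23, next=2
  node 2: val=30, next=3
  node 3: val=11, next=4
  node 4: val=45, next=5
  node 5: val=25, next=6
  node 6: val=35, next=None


Floyd's tortoise (slow, +1) and hare (fast, +2):
  init: slow=0, fast=0
  step 1: slow=1, fast=2
  step 2: slow=2, fast=4
  step 3: slow=3, fast=6
  step 4: fast -> None, no cycle

Cycle: no
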